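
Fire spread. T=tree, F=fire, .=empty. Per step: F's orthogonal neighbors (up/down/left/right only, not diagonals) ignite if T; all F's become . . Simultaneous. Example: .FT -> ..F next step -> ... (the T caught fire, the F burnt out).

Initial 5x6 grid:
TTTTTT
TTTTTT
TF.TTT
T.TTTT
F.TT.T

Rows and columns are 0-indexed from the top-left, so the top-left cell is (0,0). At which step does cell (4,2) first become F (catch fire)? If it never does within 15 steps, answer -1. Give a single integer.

Step 1: cell (4,2)='T' (+3 fires, +2 burnt)
Step 2: cell (4,2)='T' (+3 fires, +3 burnt)
Step 3: cell (4,2)='T' (+3 fires, +3 burnt)
Step 4: cell (4,2)='T' (+3 fires, +3 burnt)
Step 5: cell (4,2)='T' (+4 fires, +3 burnt)
Step 6: cell (4,2)='T' (+5 fires, +4 burnt)
Step 7: cell (4,2)='F' (+2 fires, +5 burnt)
  -> target ignites at step 7
Step 8: cell (4,2)='.' (+1 fires, +2 burnt)
Step 9: cell (4,2)='.' (+0 fires, +1 burnt)
  fire out at step 9

7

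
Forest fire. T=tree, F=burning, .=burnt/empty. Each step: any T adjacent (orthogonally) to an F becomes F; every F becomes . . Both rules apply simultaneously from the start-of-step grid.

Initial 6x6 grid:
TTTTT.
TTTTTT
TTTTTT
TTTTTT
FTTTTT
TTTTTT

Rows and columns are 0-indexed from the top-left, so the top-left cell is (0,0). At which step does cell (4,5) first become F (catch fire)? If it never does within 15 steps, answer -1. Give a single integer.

Step 1: cell (4,5)='T' (+3 fires, +1 burnt)
Step 2: cell (4,5)='T' (+4 fires, +3 burnt)
Step 3: cell (4,5)='T' (+5 fires, +4 burnt)
Step 4: cell (4,5)='T' (+6 fires, +5 burnt)
Step 5: cell (4,5)='F' (+6 fires, +6 burnt)
  -> target ignites at step 5
Step 6: cell (4,5)='.' (+5 fires, +6 burnt)
Step 7: cell (4,5)='.' (+3 fires, +5 burnt)
Step 8: cell (4,5)='.' (+2 fires, +3 burnt)
Step 9: cell (4,5)='.' (+0 fires, +2 burnt)
  fire out at step 9

5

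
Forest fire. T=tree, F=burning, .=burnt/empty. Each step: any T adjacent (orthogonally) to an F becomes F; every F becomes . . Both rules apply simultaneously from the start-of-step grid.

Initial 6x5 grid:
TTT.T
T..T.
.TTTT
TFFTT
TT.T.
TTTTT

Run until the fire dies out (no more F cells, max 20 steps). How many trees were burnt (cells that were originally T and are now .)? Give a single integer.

Answer: 16

Derivation:
Step 1: +5 fires, +2 burnt (F count now 5)
Step 2: +5 fires, +5 burnt (F count now 5)
Step 3: +5 fires, +5 burnt (F count now 5)
Step 4: +1 fires, +5 burnt (F count now 1)
Step 5: +0 fires, +1 burnt (F count now 0)
Fire out after step 5
Initially T: 21, now '.': 25
Total burnt (originally-T cells now '.'): 16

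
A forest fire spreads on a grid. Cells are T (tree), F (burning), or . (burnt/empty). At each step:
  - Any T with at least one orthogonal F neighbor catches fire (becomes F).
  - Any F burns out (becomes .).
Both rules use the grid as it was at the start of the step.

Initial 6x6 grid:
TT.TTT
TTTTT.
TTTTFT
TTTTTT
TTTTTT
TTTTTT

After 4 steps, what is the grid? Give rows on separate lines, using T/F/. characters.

Step 1: 4 trees catch fire, 1 burn out
  TT.TTT
  TTTTF.
  TTTF.F
  TTTTFT
  TTTTTT
  TTTTTT
Step 2: 6 trees catch fire, 4 burn out
  TT.TFT
  TTTF..
  TTF...
  TTTF.F
  TTTTFT
  TTTTTT
Step 3: 8 trees catch fire, 6 burn out
  TT.F.F
  TTF...
  TF....
  TTF...
  TTTF.F
  TTTTFT
Step 4: 6 trees catch fire, 8 burn out
  TT....
  TF....
  F.....
  TF....
  TTF...
  TTTF.F

TT....
TF....
F.....
TF....
TTF...
TTTF.F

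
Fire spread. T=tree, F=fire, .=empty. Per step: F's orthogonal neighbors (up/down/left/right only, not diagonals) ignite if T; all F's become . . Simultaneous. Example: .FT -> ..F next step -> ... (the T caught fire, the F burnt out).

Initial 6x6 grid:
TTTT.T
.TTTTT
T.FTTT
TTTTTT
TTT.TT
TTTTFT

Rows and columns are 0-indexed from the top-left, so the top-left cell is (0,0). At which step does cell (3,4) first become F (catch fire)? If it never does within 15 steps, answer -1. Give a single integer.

Step 1: cell (3,4)='T' (+6 fires, +2 burnt)
Step 2: cell (3,4)='F' (+10 fires, +6 burnt)
  -> target ignites at step 2
Step 3: cell (3,4)='.' (+8 fires, +10 burnt)
Step 4: cell (3,4)='.' (+5 fires, +8 burnt)
Step 5: cell (3,4)='.' (+1 fires, +5 burnt)
Step 6: cell (3,4)='.' (+0 fires, +1 burnt)
  fire out at step 6

2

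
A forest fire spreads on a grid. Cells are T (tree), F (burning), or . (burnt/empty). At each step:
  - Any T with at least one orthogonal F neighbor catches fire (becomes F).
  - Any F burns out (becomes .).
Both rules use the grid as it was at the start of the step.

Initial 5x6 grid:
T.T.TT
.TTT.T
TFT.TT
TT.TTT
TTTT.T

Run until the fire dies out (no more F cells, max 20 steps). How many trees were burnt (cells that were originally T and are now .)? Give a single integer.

Answer: 21

Derivation:
Step 1: +4 fires, +1 burnt (F count now 4)
Step 2: +3 fires, +4 burnt (F count now 3)
Step 3: +4 fires, +3 burnt (F count now 4)
Step 4: +1 fires, +4 burnt (F count now 1)
Step 5: +1 fires, +1 burnt (F count now 1)
Step 6: +1 fires, +1 burnt (F count now 1)
Step 7: +2 fires, +1 burnt (F count now 2)
Step 8: +2 fires, +2 burnt (F count now 2)
Step 9: +1 fires, +2 burnt (F count now 1)
Step 10: +1 fires, +1 burnt (F count now 1)
Step 11: +1 fires, +1 burnt (F count now 1)
Step 12: +0 fires, +1 burnt (F count now 0)
Fire out after step 12
Initially T: 22, now '.': 29
Total burnt (originally-T cells now '.'): 21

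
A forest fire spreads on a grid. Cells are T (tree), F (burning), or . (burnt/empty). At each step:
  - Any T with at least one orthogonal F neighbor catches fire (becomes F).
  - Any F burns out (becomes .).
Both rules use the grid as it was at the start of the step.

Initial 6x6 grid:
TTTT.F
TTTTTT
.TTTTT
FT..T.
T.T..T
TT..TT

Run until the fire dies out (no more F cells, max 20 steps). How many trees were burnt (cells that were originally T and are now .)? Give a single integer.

Step 1: +3 fires, +2 burnt (F count now 3)
Step 2: +4 fires, +3 burnt (F count now 4)
Step 3: +5 fires, +4 burnt (F count now 5)
Step 4: +6 fires, +5 burnt (F count now 6)
Step 5: +2 fires, +6 burnt (F count now 2)
Step 6: +0 fires, +2 burnt (F count now 0)
Fire out after step 6
Initially T: 24, now '.': 32
Total burnt (originally-T cells now '.'): 20

Answer: 20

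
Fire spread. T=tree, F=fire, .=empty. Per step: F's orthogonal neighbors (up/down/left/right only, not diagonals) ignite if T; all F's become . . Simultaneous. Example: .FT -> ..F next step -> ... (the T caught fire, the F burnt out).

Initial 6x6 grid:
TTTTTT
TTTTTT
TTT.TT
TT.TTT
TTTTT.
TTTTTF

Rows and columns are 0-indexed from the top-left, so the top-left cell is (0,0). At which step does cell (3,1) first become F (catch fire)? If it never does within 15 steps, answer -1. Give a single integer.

Step 1: cell (3,1)='T' (+1 fires, +1 burnt)
Step 2: cell (3,1)='T' (+2 fires, +1 burnt)
Step 3: cell (3,1)='T' (+3 fires, +2 burnt)
Step 4: cell (3,1)='T' (+5 fires, +3 burnt)
Step 5: cell (3,1)='T' (+4 fires, +5 burnt)
Step 6: cell (3,1)='F' (+5 fires, +4 burnt)
  -> target ignites at step 6
Step 7: cell (3,1)='.' (+5 fires, +5 burnt)
Step 8: cell (3,1)='.' (+4 fires, +5 burnt)
Step 9: cell (3,1)='.' (+2 fires, +4 burnt)
Step 10: cell (3,1)='.' (+1 fires, +2 burnt)
Step 11: cell (3,1)='.' (+0 fires, +1 burnt)
  fire out at step 11

6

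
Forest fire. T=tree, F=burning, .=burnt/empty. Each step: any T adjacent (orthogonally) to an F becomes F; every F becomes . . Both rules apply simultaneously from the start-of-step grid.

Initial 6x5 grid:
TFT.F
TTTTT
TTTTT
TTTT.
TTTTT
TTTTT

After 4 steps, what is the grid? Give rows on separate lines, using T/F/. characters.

Step 1: 4 trees catch fire, 2 burn out
  F.F..
  TFTTF
  TTTTT
  TTTT.
  TTTTT
  TTTTT
Step 2: 5 trees catch fire, 4 burn out
  .....
  F.FF.
  TFTTF
  TTTT.
  TTTTT
  TTTTT
Step 3: 4 trees catch fire, 5 burn out
  .....
  .....
  F.FF.
  TFTT.
  TTTTT
  TTTTT
Step 4: 4 trees catch fire, 4 burn out
  .....
  .....
  .....
  F.FF.
  TFTTT
  TTTTT

.....
.....
.....
F.FF.
TFTTT
TTTTT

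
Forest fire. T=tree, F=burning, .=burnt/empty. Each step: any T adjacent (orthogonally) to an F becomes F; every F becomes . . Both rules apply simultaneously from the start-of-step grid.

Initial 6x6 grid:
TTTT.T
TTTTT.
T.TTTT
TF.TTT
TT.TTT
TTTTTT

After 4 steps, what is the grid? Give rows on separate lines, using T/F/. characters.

Step 1: 2 trees catch fire, 1 burn out
  TTTT.T
  TTTTT.
  T.TTTT
  F..TTT
  TF.TTT
  TTTTTT
Step 2: 3 trees catch fire, 2 burn out
  TTTT.T
  TTTTT.
  F.TTTT
  ...TTT
  F..TTT
  TFTTTT
Step 3: 3 trees catch fire, 3 burn out
  TTTT.T
  FTTTT.
  ..TTTT
  ...TTT
  ...TTT
  F.FTTT
Step 4: 3 trees catch fire, 3 burn out
  FTTT.T
  .FTTT.
  ..TTTT
  ...TTT
  ...TTT
  ...FTT

FTTT.T
.FTTT.
..TTTT
...TTT
...TTT
...FTT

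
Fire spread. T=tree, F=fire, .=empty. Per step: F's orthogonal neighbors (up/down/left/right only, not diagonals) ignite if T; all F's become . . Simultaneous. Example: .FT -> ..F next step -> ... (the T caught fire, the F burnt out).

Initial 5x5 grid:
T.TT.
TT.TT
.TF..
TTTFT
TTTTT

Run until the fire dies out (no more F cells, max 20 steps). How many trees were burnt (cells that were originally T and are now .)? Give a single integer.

Answer: 13

Derivation:
Step 1: +4 fires, +2 burnt (F count now 4)
Step 2: +4 fires, +4 burnt (F count now 4)
Step 3: +3 fires, +4 burnt (F count now 3)
Step 4: +2 fires, +3 burnt (F count now 2)
Step 5: +0 fires, +2 burnt (F count now 0)
Fire out after step 5
Initially T: 17, now '.': 21
Total burnt (originally-T cells now '.'): 13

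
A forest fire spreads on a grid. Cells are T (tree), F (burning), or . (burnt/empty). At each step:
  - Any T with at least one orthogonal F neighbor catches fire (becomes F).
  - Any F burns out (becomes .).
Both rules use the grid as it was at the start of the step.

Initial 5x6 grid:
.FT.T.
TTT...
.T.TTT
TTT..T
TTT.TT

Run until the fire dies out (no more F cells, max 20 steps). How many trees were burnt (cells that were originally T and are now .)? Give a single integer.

Answer: 11

Derivation:
Step 1: +2 fires, +1 burnt (F count now 2)
Step 2: +3 fires, +2 burnt (F count now 3)
Step 3: +1 fires, +3 burnt (F count now 1)
Step 4: +3 fires, +1 burnt (F count now 3)
Step 5: +2 fires, +3 burnt (F count now 2)
Step 6: +0 fires, +2 burnt (F count now 0)
Fire out after step 6
Initially T: 18, now '.': 23
Total burnt (originally-T cells now '.'): 11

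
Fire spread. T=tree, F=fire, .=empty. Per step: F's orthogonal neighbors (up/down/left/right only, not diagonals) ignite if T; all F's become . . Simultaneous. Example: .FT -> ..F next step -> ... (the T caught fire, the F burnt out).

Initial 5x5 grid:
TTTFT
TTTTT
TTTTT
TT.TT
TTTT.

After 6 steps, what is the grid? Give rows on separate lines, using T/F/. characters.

Step 1: 3 trees catch fire, 1 burn out
  TTF.F
  TTTFT
  TTTTT
  TT.TT
  TTTT.
Step 2: 4 trees catch fire, 3 burn out
  TF...
  TTF.F
  TTTFT
  TT.TT
  TTTT.
Step 3: 5 trees catch fire, 4 burn out
  F....
  TF...
  TTF.F
  TT.FT
  TTTT.
Step 4: 4 trees catch fire, 5 burn out
  .....
  F....
  TF...
  TT..F
  TTTF.
Step 5: 3 trees catch fire, 4 burn out
  .....
  .....
  F....
  TF...
  TTF..
Step 6: 2 trees catch fire, 3 burn out
  .....
  .....
  .....
  F....
  TF...

.....
.....
.....
F....
TF...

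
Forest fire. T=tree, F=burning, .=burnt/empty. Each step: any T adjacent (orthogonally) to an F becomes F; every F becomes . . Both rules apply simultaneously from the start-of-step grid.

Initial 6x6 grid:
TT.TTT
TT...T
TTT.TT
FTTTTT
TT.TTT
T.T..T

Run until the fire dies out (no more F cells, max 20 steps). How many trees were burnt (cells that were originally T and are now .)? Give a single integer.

Step 1: +3 fires, +1 burnt (F count now 3)
Step 2: +5 fires, +3 burnt (F count now 5)
Step 3: +4 fires, +5 burnt (F count now 4)
Step 4: +3 fires, +4 burnt (F count now 3)
Step 5: +3 fires, +3 burnt (F count now 3)
Step 6: +2 fires, +3 burnt (F count now 2)
Step 7: +2 fires, +2 burnt (F count now 2)
Step 8: +1 fires, +2 burnt (F count now 1)
Step 9: +1 fires, +1 burnt (F count now 1)
Step 10: +1 fires, +1 burnt (F count now 1)
Step 11: +0 fires, +1 burnt (F count now 0)
Fire out after step 11
Initially T: 26, now '.': 35
Total burnt (originally-T cells now '.'): 25

Answer: 25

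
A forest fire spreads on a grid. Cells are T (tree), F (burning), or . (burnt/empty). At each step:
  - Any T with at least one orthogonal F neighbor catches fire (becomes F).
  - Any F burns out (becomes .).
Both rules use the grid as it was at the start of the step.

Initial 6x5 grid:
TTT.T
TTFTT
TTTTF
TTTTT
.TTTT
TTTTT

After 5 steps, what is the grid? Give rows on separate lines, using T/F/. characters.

Step 1: 7 trees catch fire, 2 burn out
  TTF.T
  TF.FF
  TTFF.
  TTTTF
  .TTTT
  TTTTT
Step 2: 7 trees catch fire, 7 burn out
  TF..F
  F....
  TF...
  TTFF.
  .TTTF
  TTTTT
Step 3: 6 trees catch fire, 7 burn out
  F....
  .....
  F....
  TF...
  .TFF.
  TTTTF
Step 4: 4 trees catch fire, 6 burn out
  .....
  .....
  .....
  F....
  .F...
  TTFF.
Step 5: 1 trees catch fire, 4 burn out
  .....
  .....
  .....
  .....
  .....
  TF...

.....
.....
.....
.....
.....
TF...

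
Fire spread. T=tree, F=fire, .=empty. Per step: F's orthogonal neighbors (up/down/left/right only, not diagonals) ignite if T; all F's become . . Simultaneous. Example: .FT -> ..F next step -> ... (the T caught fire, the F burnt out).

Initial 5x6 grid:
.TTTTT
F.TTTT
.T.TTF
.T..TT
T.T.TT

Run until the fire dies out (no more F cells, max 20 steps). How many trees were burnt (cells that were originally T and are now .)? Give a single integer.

Step 1: +3 fires, +2 burnt (F count now 3)
Step 2: +5 fires, +3 burnt (F count now 5)
Step 3: +3 fires, +5 burnt (F count now 3)
Step 4: +2 fires, +3 burnt (F count now 2)
Step 5: +1 fires, +2 burnt (F count now 1)
Step 6: +1 fires, +1 burnt (F count now 1)
Step 7: +0 fires, +1 burnt (F count now 0)
Fire out after step 7
Initially T: 19, now '.': 26
Total burnt (originally-T cells now '.'): 15

Answer: 15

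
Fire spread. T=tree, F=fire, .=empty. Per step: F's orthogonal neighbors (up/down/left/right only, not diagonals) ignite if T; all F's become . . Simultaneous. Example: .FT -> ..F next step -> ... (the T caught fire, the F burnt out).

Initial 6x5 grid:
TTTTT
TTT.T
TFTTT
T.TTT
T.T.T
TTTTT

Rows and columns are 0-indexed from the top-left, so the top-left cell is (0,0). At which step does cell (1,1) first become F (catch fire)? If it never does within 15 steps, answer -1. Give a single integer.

Step 1: cell (1,1)='F' (+3 fires, +1 burnt)
  -> target ignites at step 1
Step 2: cell (1,1)='.' (+6 fires, +3 burnt)
Step 3: cell (1,1)='.' (+6 fires, +6 burnt)
Step 4: cell (1,1)='.' (+5 fires, +6 burnt)
Step 5: cell (1,1)='.' (+4 fires, +5 burnt)
Step 6: cell (1,1)='.' (+1 fires, +4 burnt)
Step 7: cell (1,1)='.' (+0 fires, +1 burnt)
  fire out at step 7

1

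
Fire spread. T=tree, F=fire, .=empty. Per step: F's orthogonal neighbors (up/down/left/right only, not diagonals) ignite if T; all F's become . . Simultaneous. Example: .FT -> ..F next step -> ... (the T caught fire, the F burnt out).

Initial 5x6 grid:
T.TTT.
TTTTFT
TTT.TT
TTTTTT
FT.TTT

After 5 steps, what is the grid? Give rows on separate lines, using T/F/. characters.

Step 1: 6 trees catch fire, 2 burn out
  T.TTF.
  TTTF.F
  TTT.FT
  FTTTTT
  .F.TTT
Step 2: 6 trees catch fire, 6 burn out
  T.TF..
  TTF...
  FTT..F
  .FTTFT
  ...TTT
Step 3: 9 trees catch fire, 6 burn out
  T.F...
  FF....
  .FF...
  ..FF.F
  ...TFT
Step 4: 3 trees catch fire, 9 burn out
  F.....
  ......
  ......
  ......
  ...F.F
Step 5: 0 trees catch fire, 3 burn out
  ......
  ......
  ......
  ......
  ......

......
......
......
......
......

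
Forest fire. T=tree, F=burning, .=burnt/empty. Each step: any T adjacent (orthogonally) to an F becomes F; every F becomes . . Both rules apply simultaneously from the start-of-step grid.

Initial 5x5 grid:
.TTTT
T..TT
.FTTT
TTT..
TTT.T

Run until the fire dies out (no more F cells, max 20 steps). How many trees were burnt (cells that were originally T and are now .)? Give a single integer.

Step 1: +2 fires, +1 burnt (F count now 2)
Step 2: +4 fires, +2 burnt (F count now 4)
Step 3: +4 fires, +4 burnt (F count now 4)
Step 4: +2 fires, +4 burnt (F count now 2)
Step 5: +2 fires, +2 burnt (F count now 2)
Step 6: +1 fires, +2 burnt (F count now 1)
Step 7: +0 fires, +1 burnt (F count now 0)
Fire out after step 7
Initially T: 17, now '.': 23
Total burnt (originally-T cells now '.'): 15

Answer: 15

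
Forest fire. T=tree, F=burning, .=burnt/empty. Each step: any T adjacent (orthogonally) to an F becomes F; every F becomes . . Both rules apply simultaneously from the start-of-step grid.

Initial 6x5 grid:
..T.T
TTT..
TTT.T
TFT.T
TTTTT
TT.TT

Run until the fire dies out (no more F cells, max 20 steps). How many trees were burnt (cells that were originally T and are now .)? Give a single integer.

Answer: 20

Derivation:
Step 1: +4 fires, +1 burnt (F count now 4)
Step 2: +6 fires, +4 burnt (F count now 6)
Step 3: +4 fires, +6 burnt (F count now 4)
Step 4: +3 fires, +4 burnt (F count now 3)
Step 5: +2 fires, +3 burnt (F count now 2)
Step 6: +1 fires, +2 burnt (F count now 1)
Step 7: +0 fires, +1 burnt (F count now 0)
Fire out after step 7
Initially T: 21, now '.': 29
Total burnt (originally-T cells now '.'): 20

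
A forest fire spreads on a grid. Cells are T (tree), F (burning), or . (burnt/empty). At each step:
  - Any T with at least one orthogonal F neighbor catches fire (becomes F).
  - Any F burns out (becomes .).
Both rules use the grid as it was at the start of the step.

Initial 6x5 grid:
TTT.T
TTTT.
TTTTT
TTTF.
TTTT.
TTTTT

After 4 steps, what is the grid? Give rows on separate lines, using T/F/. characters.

Step 1: 3 trees catch fire, 1 burn out
  TTT.T
  TTTT.
  TTTFT
  TTF..
  TTTF.
  TTTTT
Step 2: 6 trees catch fire, 3 burn out
  TTT.T
  TTTF.
  TTF.F
  TF...
  TTF..
  TTTFT
Step 3: 6 trees catch fire, 6 burn out
  TTT.T
  TTF..
  TF...
  F....
  TF...
  TTF.F
Step 4: 5 trees catch fire, 6 burn out
  TTF.T
  TF...
  F....
  .....
  F....
  TF...

TTF.T
TF...
F....
.....
F....
TF...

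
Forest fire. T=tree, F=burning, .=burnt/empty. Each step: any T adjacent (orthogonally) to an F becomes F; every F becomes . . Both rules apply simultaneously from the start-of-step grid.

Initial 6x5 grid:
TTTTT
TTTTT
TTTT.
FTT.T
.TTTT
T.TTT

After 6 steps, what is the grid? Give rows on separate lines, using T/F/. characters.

Step 1: 2 trees catch fire, 1 burn out
  TTTTT
  TTTTT
  FTTT.
  .FT.T
  .TTTT
  T.TTT
Step 2: 4 trees catch fire, 2 burn out
  TTTTT
  FTTTT
  .FTT.
  ..F.T
  .FTTT
  T.TTT
Step 3: 4 trees catch fire, 4 burn out
  FTTTT
  .FTTT
  ..FT.
  ....T
  ..FTT
  T.TTT
Step 4: 5 trees catch fire, 4 burn out
  .FTTT
  ..FTT
  ...F.
  ....T
  ...FT
  T.FTT
Step 5: 4 trees catch fire, 5 burn out
  ..FTT
  ...FT
  .....
  ....T
  ....F
  T..FT
Step 6: 4 trees catch fire, 4 burn out
  ...FT
  ....F
  .....
  ....F
  .....
  T...F

...FT
....F
.....
....F
.....
T...F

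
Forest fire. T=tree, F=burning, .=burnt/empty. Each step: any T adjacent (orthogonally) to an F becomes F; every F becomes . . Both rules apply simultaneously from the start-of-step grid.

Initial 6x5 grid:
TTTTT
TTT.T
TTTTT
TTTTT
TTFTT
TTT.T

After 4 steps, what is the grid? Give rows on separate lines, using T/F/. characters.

Step 1: 4 trees catch fire, 1 burn out
  TTTTT
  TTT.T
  TTTTT
  TTFTT
  TF.FT
  TTF.T
Step 2: 6 trees catch fire, 4 burn out
  TTTTT
  TTT.T
  TTFTT
  TF.FT
  F...F
  TF..T
Step 3: 7 trees catch fire, 6 burn out
  TTTTT
  TTF.T
  TF.FT
  F...F
  .....
  F...F
Step 4: 4 trees catch fire, 7 burn out
  TTFTT
  TF..T
  F...F
  .....
  .....
  .....

TTFTT
TF..T
F...F
.....
.....
.....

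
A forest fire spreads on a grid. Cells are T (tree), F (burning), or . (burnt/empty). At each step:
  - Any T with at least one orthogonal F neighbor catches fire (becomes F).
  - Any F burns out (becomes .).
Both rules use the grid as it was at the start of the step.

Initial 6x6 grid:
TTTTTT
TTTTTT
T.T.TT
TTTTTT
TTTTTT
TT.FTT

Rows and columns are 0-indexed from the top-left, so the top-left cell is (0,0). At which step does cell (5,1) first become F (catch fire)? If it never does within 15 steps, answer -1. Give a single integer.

Step 1: cell (5,1)='T' (+2 fires, +1 burnt)
Step 2: cell (5,1)='T' (+4 fires, +2 burnt)
Step 3: cell (5,1)='T' (+4 fires, +4 burnt)
Step 4: cell (5,1)='F' (+6 fires, +4 burnt)
  -> target ignites at step 4
Step 5: cell (5,1)='.' (+5 fires, +6 burnt)
Step 6: cell (5,1)='.' (+6 fires, +5 burnt)
Step 7: cell (5,1)='.' (+4 fires, +6 burnt)
Step 8: cell (5,1)='.' (+1 fires, +4 burnt)
Step 9: cell (5,1)='.' (+0 fires, +1 burnt)
  fire out at step 9

4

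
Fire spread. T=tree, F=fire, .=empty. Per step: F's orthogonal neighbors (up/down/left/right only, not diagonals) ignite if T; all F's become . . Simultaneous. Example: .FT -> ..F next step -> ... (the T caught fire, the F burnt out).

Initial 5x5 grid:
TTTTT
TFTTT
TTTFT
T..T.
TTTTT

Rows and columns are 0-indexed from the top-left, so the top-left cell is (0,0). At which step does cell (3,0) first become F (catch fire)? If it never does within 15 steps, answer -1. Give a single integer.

Step 1: cell (3,0)='T' (+8 fires, +2 burnt)
Step 2: cell (3,0)='T' (+6 fires, +8 burnt)
Step 3: cell (3,0)='F' (+4 fires, +6 burnt)
  -> target ignites at step 3
Step 4: cell (3,0)='.' (+2 fires, +4 burnt)
Step 5: cell (3,0)='.' (+0 fires, +2 burnt)
  fire out at step 5

3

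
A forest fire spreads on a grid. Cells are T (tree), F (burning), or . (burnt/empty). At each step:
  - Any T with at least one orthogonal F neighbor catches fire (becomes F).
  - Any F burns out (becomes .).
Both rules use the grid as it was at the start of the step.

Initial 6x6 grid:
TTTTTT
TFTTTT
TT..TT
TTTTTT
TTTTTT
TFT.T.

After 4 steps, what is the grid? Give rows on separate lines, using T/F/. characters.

Step 1: 7 trees catch fire, 2 burn out
  TFTTTT
  F.FTTT
  TF..TT
  TTTTTT
  TFTTTT
  F.F.T.
Step 2: 7 trees catch fire, 7 burn out
  F.FTTT
  ...FTT
  F...TT
  TFTTTT
  F.FTTT
  ....T.
Step 3: 5 trees catch fire, 7 burn out
  ...FTT
  ....FT
  ....TT
  F.FTTT
  ...FTT
  ....T.
Step 4: 5 trees catch fire, 5 burn out
  ....FT
  .....F
  ....FT
  ...FTT
  ....FT
  ....T.

....FT
.....F
....FT
...FTT
....FT
....T.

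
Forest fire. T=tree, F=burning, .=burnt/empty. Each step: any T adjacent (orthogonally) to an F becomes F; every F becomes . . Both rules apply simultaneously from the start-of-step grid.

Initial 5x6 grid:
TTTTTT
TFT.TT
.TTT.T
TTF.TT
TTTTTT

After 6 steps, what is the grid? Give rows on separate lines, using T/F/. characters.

Step 1: 7 trees catch fire, 2 burn out
  TFTTTT
  F.F.TT
  .FFT.T
  TF..TT
  TTFTTT
Step 2: 6 trees catch fire, 7 burn out
  F.FTTT
  ....TT
  ...F.T
  F...TT
  TF.FTT
Step 3: 3 trees catch fire, 6 burn out
  ...FTT
  ....TT
  .....T
  ....TT
  F...FT
Step 4: 3 trees catch fire, 3 burn out
  ....FT
  ....TT
  .....T
  ....FT
  .....F
Step 5: 3 trees catch fire, 3 burn out
  .....F
  ....FT
  .....T
  .....F
  ......
Step 6: 2 trees catch fire, 3 burn out
  ......
  .....F
  .....F
  ......
  ......

......
.....F
.....F
......
......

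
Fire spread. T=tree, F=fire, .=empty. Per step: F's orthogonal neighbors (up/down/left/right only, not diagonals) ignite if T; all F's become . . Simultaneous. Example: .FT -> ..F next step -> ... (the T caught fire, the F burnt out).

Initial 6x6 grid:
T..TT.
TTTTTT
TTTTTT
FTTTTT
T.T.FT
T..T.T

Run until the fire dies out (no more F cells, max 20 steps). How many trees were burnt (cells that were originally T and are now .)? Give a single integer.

Answer: 25

Derivation:
Step 1: +5 fires, +2 burnt (F count now 5)
Step 2: +8 fires, +5 burnt (F count now 8)
Step 3: +7 fires, +8 burnt (F count now 7)
Step 4: +4 fires, +7 burnt (F count now 4)
Step 5: +1 fires, +4 burnt (F count now 1)
Step 6: +0 fires, +1 burnt (F count now 0)
Fire out after step 6
Initially T: 26, now '.': 35
Total burnt (originally-T cells now '.'): 25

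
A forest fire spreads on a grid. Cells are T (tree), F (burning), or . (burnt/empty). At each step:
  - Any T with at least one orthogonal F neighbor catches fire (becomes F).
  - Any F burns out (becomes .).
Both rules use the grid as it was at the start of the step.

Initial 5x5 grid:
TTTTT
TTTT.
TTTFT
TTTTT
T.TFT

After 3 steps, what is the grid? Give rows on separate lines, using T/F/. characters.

Step 1: 6 trees catch fire, 2 burn out
  TTTTT
  TTTF.
  TTF.F
  TTTFT
  T.F.F
Step 2: 5 trees catch fire, 6 burn out
  TTTFT
  TTF..
  TF...
  TTF.F
  T....
Step 3: 5 trees catch fire, 5 burn out
  TTF.F
  TF...
  F....
  TF...
  T....

TTF.F
TF...
F....
TF...
T....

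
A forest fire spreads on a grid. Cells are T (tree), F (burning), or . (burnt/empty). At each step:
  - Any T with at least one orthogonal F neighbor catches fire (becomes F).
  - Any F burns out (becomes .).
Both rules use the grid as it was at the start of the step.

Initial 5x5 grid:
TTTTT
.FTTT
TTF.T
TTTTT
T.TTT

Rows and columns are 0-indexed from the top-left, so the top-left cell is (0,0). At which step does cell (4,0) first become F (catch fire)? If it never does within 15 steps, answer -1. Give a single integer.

Step 1: cell (4,0)='T' (+4 fires, +2 burnt)
Step 2: cell (4,0)='T' (+7 fires, +4 burnt)
Step 3: cell (4,0)='T' (+5 fires, +7 burnt)
Step 4: cell (4,0)='F' (+4 fires, +5 burnt)
  -> target ignites at step 4
Step 5: cell (4,0)='.' (+0 fires, +4 burnt)
  fire out at step 5

4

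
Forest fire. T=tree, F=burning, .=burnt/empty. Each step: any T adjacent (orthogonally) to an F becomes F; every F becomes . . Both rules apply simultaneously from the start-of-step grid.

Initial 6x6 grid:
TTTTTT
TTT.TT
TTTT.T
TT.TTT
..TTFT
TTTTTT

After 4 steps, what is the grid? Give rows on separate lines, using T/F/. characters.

Step 1: 4 trees catch fire, 1 burn out
  TTTTTT
  TTT.TT
  TTTT.T
  TT.TFT
  ..TF.F
  TTTTFT
Step 2: 5 trees catch fire, 4 burn out
  TTTTTT
  TTT.TT
  TTTT.T
  TT.F.F
  ..F...
  TTTF.F
Step 3: 3 trees catch fire, 5 burn out
  TTTTTT
  TTT.TT
  TTTF.F
  TT....
  ......
  TTF...
Step 4: 3 trees catch fire, 3 burn out
  TTTTTT
  TTT.TF
  TTF...
  TT....
  ......
  TF....

TTTTTT
TTT.TF
TTF...
TT....
......
TF....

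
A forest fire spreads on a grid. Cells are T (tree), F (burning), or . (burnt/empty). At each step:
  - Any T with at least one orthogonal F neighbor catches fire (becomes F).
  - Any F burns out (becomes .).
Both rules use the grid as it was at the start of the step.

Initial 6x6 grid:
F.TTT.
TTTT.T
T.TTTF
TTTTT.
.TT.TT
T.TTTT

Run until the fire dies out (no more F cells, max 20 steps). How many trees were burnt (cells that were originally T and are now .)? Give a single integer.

Answer: 25

Derivation:
Step 1: +3 fires, +2 burnt (F count now 3)
Step 2: +4 fires, +3 burnt (F count now 4)
Step 3: +6 fires, +4 burnt (F count now 6)
Step 4: +6 fires, +6 burnt (F count now 6)
Step 5: +5 fires, +6 burnt (F count now 5)
Step 6: +1 fires, +5 burnt (F count now 1)
Step 7: +0 fires, +1 burnt (F count now 0)
Fire out after step 7
Initially T: 26, now '.': 35
Total burnt (originally-T cells now '.'): 25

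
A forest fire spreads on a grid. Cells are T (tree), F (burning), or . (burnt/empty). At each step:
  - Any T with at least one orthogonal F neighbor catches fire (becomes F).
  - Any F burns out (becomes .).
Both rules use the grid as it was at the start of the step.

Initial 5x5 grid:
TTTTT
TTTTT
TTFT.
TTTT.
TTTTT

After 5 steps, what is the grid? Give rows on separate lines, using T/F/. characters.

Step 1: 4 trees catch fire, 1 burn out
  TTTTT
  TTFTT
  TF.F.
  TTFT.
  TTTTT
Step 2: 7 trees catch fire, 4 burn out
  TTFTT
  TF.FT
  F....
  TF.F.
  TTFTT
Step 3: 7 trees catch fire, 7 burn out
  TF.FT
  F...F
  .....
  F....
  TF.FT
Step 4: 4 trees catch fire, 7 burn out
  F...F
  .....
  .....
  .....
  F...F
Step 5: 0 trees catch fire, 4 burn out
  .....
  .....
  .....
  .....
  .....

.....
.....
.....
.....
.....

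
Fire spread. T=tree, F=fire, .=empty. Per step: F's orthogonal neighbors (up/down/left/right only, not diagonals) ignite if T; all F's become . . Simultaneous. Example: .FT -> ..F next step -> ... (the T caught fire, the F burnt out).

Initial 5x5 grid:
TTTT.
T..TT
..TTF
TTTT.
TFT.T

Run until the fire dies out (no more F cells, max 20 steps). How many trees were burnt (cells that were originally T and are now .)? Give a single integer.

Answer: 15

Derivation:
Step 1: +5 fires, +2 burnt (F count now 5)
Step 2: +5 fires, +5 burnt (F count now 5)
Step 3: +1 fires, +5 burnt (F count now 1)
Step 4: +1 fires, +1 burnt (F count now 1)
Step 5: +1 fires, +1 burnt (F count now 1)
Step 6: +1 fires, +1 burnt (F count now 1)
Step 7: +1 fires, +1 burnt (F count now 1)
Step 8: +0 fires, +1 burnt (F count now 0)
Fire out after step 8
Initially T: 16, now '.': 24
Total burnt (originally-T cells now '.'): 15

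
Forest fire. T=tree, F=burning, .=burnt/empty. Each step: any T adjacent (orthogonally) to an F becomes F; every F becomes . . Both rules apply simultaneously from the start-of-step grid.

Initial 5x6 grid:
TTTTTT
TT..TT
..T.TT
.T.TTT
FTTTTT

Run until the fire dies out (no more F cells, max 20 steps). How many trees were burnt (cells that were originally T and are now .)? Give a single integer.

Step 1: +1 fires, +1 burnt (F count now 1)
Step 2: +2 fires, +1 burnt (F count now 2)
Step 3: +1 fires, +2 burnt (F count now 1)
Step 4: +2 fires, +1 burnt (F count now 2)
Step 5: +2 fires, +2 burnt (F count now 2)
Step 6: +2 fires, +2 burnt (F count now 2)
Step 7: +2 fires, +2 burnt (F count now 2)
Step 8: +2 fires, +2 burnt (F count now 2)
Step 9: +2 fires, +2 burnt (F count now 2)
Step 10: +1 fires, +2 burnt (F count now 1)
Step 11: +1 fires, +1 burnt (F count now 1)
Step 12: +2 fires, +1 burnt (F count now 2)
Step 13: +1 fires, +2 burnt (F count now 1)
Step 14: +0 fires, +1 burnt (F count now 0)
Fire out after step 14
Initially T: 22, now '.': 29
Total burnt (originally-T cells now '.'): 21

Answer: 21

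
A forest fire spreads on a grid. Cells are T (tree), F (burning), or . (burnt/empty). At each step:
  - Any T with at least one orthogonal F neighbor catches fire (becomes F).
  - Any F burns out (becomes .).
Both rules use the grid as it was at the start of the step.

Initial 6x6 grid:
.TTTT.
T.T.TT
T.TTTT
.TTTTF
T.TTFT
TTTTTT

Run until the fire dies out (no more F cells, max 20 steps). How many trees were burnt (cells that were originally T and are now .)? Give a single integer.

Answer: 25

Derivation:
Step 1: +5 fires, +2 burnt (F count now 5)
Step 2: +6 fires, +5 burnt (F count now 6)
Step 3: +4 fires, +6 burnt (F count now 4)
Step 4: +4 fires, +4 burnt (F count now 4)
Step 5: +3 fires, +4 burnt (F count now 3)
Step 6: +2 fires, +3 burnt (F count now 2)
Step 7: +1 fires, +2 burnt (F count now 1)
Step 8: +0 fires, +1 burnt (F count now 0)
Fire out after step 8
Initially T: 27, now '.': 34
Total burnt (originally-T cells now '.'): 25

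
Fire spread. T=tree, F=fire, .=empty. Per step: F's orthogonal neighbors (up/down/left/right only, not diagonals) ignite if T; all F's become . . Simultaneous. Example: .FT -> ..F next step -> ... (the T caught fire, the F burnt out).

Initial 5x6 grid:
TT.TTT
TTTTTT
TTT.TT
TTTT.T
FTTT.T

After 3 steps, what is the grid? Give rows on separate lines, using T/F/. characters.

Step 1: 2 trees catch fire, 1 burn out
  TT.TTT
  TTTTTT
  TTT.TT
  FTTT.T
  .FTT.T
Step 2: 3 trees catch fire, 2 burn out
  TT.TTT
  TTTTTT
  FTT.TT
  .FTT.T
  ..FT.T
Step 3: 4 trees catch fire, 3 burn out
  TT.TTT
  FTTTTT
  .FT.TT
  ..FT.T
  ...F.T

TT.TTT
FTTTTT
.FT.TT
..FT.T
...F.T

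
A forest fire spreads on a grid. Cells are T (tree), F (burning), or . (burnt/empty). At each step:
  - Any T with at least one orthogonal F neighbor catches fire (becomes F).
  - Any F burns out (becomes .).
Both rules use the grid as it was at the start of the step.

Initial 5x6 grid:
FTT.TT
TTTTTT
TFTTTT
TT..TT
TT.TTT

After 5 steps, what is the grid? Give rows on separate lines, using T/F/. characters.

Step 1: 6 trees catch fire, 2 burn out
  .FT.TT
  FFTTTT
  F.FTTT
  TF..TT
  TT.TTT
Step 2: 5 trees catch fire, 6 burn out
  ..F.TT
  ..FTTT
  ...FTT
  F...TT
  TF.TTT
Step 3: 3 trees catch fire, 5 burn out
  ....TT
  ...FTT
  ....FT
  ....TT
  F..TTT
Step 4: 3 trees catch fire, 3 burn out
  ....TT
  ....FT
  .....F
  ....FT
  ...TTT
Step 5: 4 trees catch fire, 3 burn out
  ....FT
  .....F
  ......
  .....F
  ...TFT

....FT
.....F
......
.....F
...TFT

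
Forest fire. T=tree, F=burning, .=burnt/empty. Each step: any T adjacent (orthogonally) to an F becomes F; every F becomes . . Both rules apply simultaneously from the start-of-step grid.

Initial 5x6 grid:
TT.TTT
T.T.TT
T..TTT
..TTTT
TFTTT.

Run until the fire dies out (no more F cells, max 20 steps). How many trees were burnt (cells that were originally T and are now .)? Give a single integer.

Answer: 16

Derivation:
Step 1: +2 fires, +1 burnt (F count now 2)
Step 2: +2 fires, +2 burnt (F count now 2)
Step 3: +2 fires, +2 burnt (F count now 2)
Step 4: +2 fires, +2 burnt (F count now 2)
Step 5: +2 fires, +2 burnt (F count now 2)
Step 6: +2 fires, +2 burnt (F count now 2)
Step 7: +2 fires, +2 burnt (F count now 2)
Step 8: +2 fires, +2 burnt (F count now 2)
Step 9: +0 fires, +2 burnt (F count now 0)
Fire out after step 9
Initially T: 21, now '.': 25
Total burnt (originally-T cells now '.'): 16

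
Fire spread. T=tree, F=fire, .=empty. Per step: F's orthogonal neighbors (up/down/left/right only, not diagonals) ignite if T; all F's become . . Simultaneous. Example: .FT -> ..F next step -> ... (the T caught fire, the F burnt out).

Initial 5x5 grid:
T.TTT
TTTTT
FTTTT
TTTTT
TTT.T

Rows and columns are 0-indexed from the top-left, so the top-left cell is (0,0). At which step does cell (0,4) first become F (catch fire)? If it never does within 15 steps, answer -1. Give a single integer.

Step 1: cell (0,4)='T' (+3 fires, +1 burnt)
Step 2: cell (0,4)='T' (+5 fires, +3 burnt)
Step 3: cell (0,4)='T' (+4 fires, +5 burnt)
Step 4: cell (0,4)='T' (+5 fires, +4 burnt)
Step 5: cell (0,4)='T' (+3 fires, +5 burnt)
Step 6: cell (0,4)='F' (+2 fires, +3 burnt)
  -> target ignites at step 6
Step 7: cell (0,4)='.' (+0 fires, +2 burnt)
  fire out at step 7

6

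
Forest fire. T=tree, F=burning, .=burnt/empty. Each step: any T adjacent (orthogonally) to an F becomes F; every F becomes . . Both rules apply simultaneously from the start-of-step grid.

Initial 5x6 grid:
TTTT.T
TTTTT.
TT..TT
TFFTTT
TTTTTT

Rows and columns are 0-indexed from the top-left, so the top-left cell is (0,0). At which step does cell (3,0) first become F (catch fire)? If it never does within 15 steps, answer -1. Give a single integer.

Step 1: cell (3,0)='F' (+5 fires, +2 burnt)
  -> target ignites at step 1
Step 2: cell (3,0)='.' (+5 fires, +5 burnt)
Step 3: cell (3,0)='.' (+6 fires, +5 burnt)
Step 4: cell (3,0)='.' (+6 fires, +6 burnt)
Step 5: cell (3,0)='.' (+1 fires, +6 burnt)
Step 6: cell (3,0)='.' (+0 fires, +1 burnt)
  fire out at step 6

1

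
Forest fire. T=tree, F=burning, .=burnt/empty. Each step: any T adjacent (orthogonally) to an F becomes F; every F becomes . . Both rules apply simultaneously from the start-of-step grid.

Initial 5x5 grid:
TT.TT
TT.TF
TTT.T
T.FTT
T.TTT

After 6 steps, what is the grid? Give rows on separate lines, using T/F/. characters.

Step 1: 6 trees catch fire, 2 burn out
  TT.TF
  TT.F.
  TTF.F
  T..FT
  T.FTT
Step 2: 4 trees catch fire, 6 burn out
  TT.F.
  TT...
  TF...
  T...F
  T..FT
Step 3: 3 trees catch fire, 4 burn out
  TT...
  TF...
  F....
  T....
  T...F
Step 4: 3 trees catch fire, 3 burn out
  TF...
  F....
  .....
  F....
  T....
Step 5: 2 trees catch fire, 3 burn out
  F....
  .....
  .....
  .....
  F....
Step 6: 0 trees catch fire, 2 burn out
  .....
  .....
  .....
  .....
  .....

.....
.....
.....
.....
.....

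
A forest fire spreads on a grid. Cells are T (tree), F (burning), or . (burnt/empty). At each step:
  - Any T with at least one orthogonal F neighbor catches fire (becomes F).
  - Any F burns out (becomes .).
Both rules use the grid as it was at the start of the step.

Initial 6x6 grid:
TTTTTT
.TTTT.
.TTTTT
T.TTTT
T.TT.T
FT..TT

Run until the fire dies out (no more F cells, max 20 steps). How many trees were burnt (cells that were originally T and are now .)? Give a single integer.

Answer: 3

Derivation:
Step 1: +2 fires, +1 burnt (F count now 2)
Step 2: +1 fires, +2 burnt (F count now 1)
Step 3: +0 fires, +1 burnt (F count now 0)
Fire out after step 3
Initially T: 27, now '.': 12
Total burnt (originally-T cells now '.'): 3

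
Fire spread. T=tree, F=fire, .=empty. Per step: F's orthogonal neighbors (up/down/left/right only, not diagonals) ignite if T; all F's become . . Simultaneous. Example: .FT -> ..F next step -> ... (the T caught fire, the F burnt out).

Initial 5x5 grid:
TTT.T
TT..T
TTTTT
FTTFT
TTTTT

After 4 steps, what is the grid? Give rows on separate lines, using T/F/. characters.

Step 1: 7 trees catch fire, 2 burn out
  TTT.T
  TT..T
  FTTFT
  .FF.F
  FTTFT
Step 2: 7 trees catch fire, 7 burn out
  TTT.T
  FT..T
  .FF.F
  .....
  .FF.F
Step 3: 3 trees catch fire, 7 burn out
  FTT.T
  .F..F
  .....
  .....
  .....
Step 4: 2 trees catch fire, 3 burn out
  .FT.F
  .....
  .....
  .....
  .....

.FT.F
.....
.....
.....
.....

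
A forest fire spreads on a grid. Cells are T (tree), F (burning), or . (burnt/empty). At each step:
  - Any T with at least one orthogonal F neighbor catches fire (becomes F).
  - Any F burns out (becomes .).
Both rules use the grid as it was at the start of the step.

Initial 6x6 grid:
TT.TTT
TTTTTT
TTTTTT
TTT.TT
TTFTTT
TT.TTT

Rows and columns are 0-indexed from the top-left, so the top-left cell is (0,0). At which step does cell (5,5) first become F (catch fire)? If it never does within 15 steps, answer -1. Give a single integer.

Step 1: cell (5,5)='T' (+3 fires, +1 burnt)
Step 2: cell (5,5)='T' (+6 fires, +3 burnt)
Step 3: cell (5,5)='T' (+8 fires, +6 burnt)
Step 4: cell (5,5)='F' (+6 fires, +8 burnt)
  -> target ignites at step 4
Step 5: cell (5,5)='.' (+5 fires, +6 burnt)
Step 6: cell (5,5)='.' (+3 fires, +5 burnt)
Step 7: cell (5,5)='.' (+1 fires, +3 burnt)
Step 8: cell (5,5)='.' (+0 fires, +1 burnt)
  fire out at step 8

4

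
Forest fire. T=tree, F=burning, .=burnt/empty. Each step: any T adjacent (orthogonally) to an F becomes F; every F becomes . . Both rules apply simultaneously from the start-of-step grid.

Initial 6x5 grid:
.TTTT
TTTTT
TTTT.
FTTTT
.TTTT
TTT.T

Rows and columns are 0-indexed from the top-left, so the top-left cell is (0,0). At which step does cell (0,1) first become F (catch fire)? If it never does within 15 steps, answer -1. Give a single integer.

Step 1: cell (0,1)='T' (+2 fires, +1 burnt)
Step 2: cell (0,1)='T' (+4 fires, +2 burnt)
Step 3: cell (0,1)='T' (+5 fires, +4 burnt)
Step 4: cell (0,1)='F' (+7 fires, +5 burnt)
  -> target ignites at step 4
Step 5: cell (0,1)='.' (+3 fires, +7 burnt)
Step 6: cell (0,1)='.' (+3 fires, +3 burnt)
Step 7: cell (0,1)='.' (+1 fires, +3 burnt)
Step 8: cell (0,1)='.' (+0 fires, +1 burnt)
  fire out at step 8

4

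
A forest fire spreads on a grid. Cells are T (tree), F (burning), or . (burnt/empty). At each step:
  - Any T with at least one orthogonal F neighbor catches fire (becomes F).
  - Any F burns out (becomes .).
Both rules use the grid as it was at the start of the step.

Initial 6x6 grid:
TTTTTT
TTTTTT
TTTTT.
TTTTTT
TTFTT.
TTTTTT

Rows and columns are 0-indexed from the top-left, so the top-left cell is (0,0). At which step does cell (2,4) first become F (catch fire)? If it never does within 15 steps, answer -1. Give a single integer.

Step 1: cell (2,4)='T' (+4 fires, +1 burnt)
Step 2: cell (2,4)='T' (+7 fires, +4 burnt)
Step 3: cell (2,4)='T' (+7 fires, +7 burnt)
Step 4: cell (2,4)='F' (+7 fires, +7 burnt)
  -> target ignites at step 4
Step 5: cell (2,4)='.' (+4 fires, +7 burnt)
Step 6: cell (2,4)='.' (+3 fires, +4 burnt)
Step 7: cell (2,4)='.' (+1 fires, +3 burnt)
Step 8: cell (2,4)='.' (+0 fires, +1 burnt)
  fire out at step 8

4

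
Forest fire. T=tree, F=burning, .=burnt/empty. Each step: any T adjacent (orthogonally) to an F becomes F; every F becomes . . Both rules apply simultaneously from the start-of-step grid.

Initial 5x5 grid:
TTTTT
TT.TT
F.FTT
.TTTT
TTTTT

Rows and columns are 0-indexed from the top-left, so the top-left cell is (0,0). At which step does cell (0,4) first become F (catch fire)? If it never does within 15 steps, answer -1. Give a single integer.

Step 1: cell (0,4)='T' (+3 fires, +2 burnt)
Step 2: cell (0,4)='T' (+7 fires, +3 burnt)
Step 3: cell (0,4)='T' (+6 fires, +7 burnt)
Step 4: cell (0,4)='F' (+4 fires, +6 burnt)
  -> target ignites at step 4
Step 5: cell (0,4)='.' (+0 fires, +4 burnt)
  fire out at step 5

4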